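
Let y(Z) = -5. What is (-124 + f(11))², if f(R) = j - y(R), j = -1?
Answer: 14400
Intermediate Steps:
f(R) = 4 (f(R) = -1 - 1*(-5) = -1 + 5 = 4)
(-124 + f(11))² = (-124 + 4)² = (-120)² = 14400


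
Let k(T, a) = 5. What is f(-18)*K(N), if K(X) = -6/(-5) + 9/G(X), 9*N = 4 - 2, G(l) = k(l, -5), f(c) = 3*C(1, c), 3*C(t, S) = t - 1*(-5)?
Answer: 18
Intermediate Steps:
C(t, S) = 5/3 + t/3 (C(t, S) = (t - 1*(-5))/3 = (t + 5)/3 = (5 + t)/3 = 5/3 + t/3)
f(c) = 6 (f(c) = 3*(5/3 + (1/3)*1) = 3*(5/3 + 1/3) = 3*2 = 6)
G(l) = 5
N = 2/9 (N = (4 - 2)/9 = (1/9)*2 = 2/9 ≈ 0.22222)
K(X) = 3 (K(X) = -6/(-5) + 9/5 = -6*(-1/5) + 9*(1/5) = 6/5 + 9/5 = 3)
f(-18)*K(N) = 6*3 = 18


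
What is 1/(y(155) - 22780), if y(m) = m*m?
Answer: 1/1245 ≈ 0.00080321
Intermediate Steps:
y(m) = m²
1/(y(155) - 22780) = 1/(155² - 22780) = 1/(24025 - 22780) = 1/1245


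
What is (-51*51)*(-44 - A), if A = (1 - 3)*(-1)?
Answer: 119646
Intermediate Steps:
A = 2 (A = -2*(-1) = 2)
(-51*51)*(-44 - A) = (-51*51)*(-44 - 1*2) = -2601*(-44 - 2) = -2601*(-46) = 119646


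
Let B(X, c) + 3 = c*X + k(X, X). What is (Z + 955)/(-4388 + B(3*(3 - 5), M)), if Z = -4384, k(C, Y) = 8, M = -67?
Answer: 1143/1327 ≈ 0.86134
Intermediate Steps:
B(X, c) = 5 + X*c (B(X, c) = -3 + (c*X + 8) = -3 + (X*c + 8) = -3 + (8 + X*c) = 5 + X*c)
(Z + 955)/(-4388 + B(3*(3 - 5), M)) = (-4384 + 955)/(-4388 + (5 + (3*(3 - 5))*(-67))) = -3429/(-4388 + (5 + (3*(-2))*(-67))) = -3429/(-4388 + (5 - 6*(-67))) = -3429/(-4388 + (5 + 402)) = -3429/(-4388 + 407) = -3429/(-3981) = -3429*(-1/3981) = 1143/1327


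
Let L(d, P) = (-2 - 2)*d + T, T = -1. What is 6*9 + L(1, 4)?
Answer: 49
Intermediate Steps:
L(d, P) = -1 - 4*d (L(d, P) = (-2 - 2)*d - 1 = -4*d - 1 = -1 - 4*d)
6*9 + L(1, 4) = 6*9 + (-1 - 4*1) = 54 + (-1 - 4) = 54 - 5 = 49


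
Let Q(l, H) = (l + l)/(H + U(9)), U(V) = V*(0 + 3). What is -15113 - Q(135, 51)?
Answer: -196514/13 ≈ -15116.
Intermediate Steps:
U(V) = 3*V (U(V) = V*3 = 3*V)
Q(l, H) = 2*l/(27 + H) (Q(l, H) = (l + l)/(H + 3*9) = (2*l)/(H + 27) = (2*l)/(27 + H) = 2*l/(27 + H))
-15113 - Q(135, 51) = -15113 - 2*135/(27 + 51) = -15113 - 2*135/78 = -15113 - 1*45/13 = -15113 - 45/13 = -196514/13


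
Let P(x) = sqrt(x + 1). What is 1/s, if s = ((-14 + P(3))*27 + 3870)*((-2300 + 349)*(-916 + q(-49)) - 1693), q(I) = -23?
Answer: 1/6490229616 ≈ 1.5408e-10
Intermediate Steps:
P(x) = sqrt(1 + x)
s = 6490229616 (s = ((-14 + sqrt(1 + 3))*27 + 3870)*((-2300 + 349)*(-916 - 23) - 1693) = ((-14 + sqrt(4))*27 + 3870)*(-1951*(-939) - 1693) = ((-14 + 2)*27 + 3870)*(1831989 - 1693) = (-12*27 + 3870)*1830296 = (-324 + 3870)*1830296 = 3546*1830296 = 6490229616)
1/s = 1/6490229616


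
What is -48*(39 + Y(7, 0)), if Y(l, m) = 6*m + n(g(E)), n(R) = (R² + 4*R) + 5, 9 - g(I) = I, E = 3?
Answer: -4992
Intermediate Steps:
g(I) = 9 - I
n(R) = 5 + R² + 4*R
Y(l, m) = 65 + 6*m (Y(l, m) = 6*m + (5 + (9 - 1*3)² + 4*(9 - 1*3)) = 6*m + (5 + (9 - 3)² + 4*(9 - 3)) = 6*m + (5 + 6² + 4*6) = 6*m + (5 + 36 + 24) = 6*m + 65 = 65 + 6*m)
-48*(39 + Y(7, 0)) = -48*(39 + (65 + 6*0)) = -48*(39 + (65 + 0)) = -48*(39 + 65) = -48*104 = -4992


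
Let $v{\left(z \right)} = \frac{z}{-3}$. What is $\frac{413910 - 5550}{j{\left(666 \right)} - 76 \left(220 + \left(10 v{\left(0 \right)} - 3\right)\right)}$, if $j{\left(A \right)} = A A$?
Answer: $\frac{51045}{53383} \approx 0.9562$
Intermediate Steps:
$j{\left(A \right)} = A^{2}$
$v{\left(z \right)} = - \frac{z}{3}$ ($v{\left(z \right)} = z \left(- \frac{1}{3}\right) = - \frac{z}{3}$)
$\frac{413910 - 5550}{j{\left(666 \right)} - 76 \left(220 + \left(10 v{\left(0 \right)} - 3\right)\right)} = \frac{413910 - 5550}{666^{2} - 76 \left(220 - \left(3 - 10 \left(\left(- \frac{1}{3}\right) 0\right)\right)\right)} = \frac{408360}{443556 - 76 \left(220 + \left(10 \cdot 0 - 3\right)\right)} = \frac{408360}{443556 - 76 \left(220 + \left(0 - 3\right)\right)} = \frac{408360}{443556 - 76 \left(220 - 3\right)} = \frac{408360}{443556 - 16492} = \frac{408360}{427064} = 408360 \cdot \frac{1}{427064} = \frac{51045}{53383}$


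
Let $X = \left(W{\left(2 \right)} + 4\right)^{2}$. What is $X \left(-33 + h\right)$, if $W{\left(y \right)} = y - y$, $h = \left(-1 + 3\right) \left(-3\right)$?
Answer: $-624$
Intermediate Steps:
$h = -6$ ($h = 2 \left(-3\right) = -6$)
$W{\left(y \right)} = 0$
$X = 16$ ($X = \left(0 + 4\right)^{2} = 4^{2} = 16$)
$X \left(-33 + h\right) = 16 \left(-33 - 6\right) = 16 \left(-39\right) = -624$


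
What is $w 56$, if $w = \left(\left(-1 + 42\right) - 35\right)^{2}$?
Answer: $2016$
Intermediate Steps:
$w = 36$ ($w = \left(41 - 35\right)^{2} = 6^{2} = 36$)
$w 56 = 36 \cdot 56 = 2016$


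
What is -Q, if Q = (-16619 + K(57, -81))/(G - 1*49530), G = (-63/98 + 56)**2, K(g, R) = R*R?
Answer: -1971368/9107255 ≈ -0.21646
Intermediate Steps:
K(g, R) = R**2
G = 600625/196 (G = (-63*1/98 + 56)**2 = (-9/14 + 56)**2 = (775/14)**2 = 600625/196 ≈ 3064.4)
Q = 1971368/9107255 (Q = (-16619 + (-81)**2)/(600625/196 - 1*49530) = (-16619 + 6561)/(600625/196 - 49530) = -10058/(-9107255/196) = -10058*(-196/9107255) = 1971368/9107255 ≈ 0.21646)
-Q = -1*1971368/9107255 = -1971368/9107255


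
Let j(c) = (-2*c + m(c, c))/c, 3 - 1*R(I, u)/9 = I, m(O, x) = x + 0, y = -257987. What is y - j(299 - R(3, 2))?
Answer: -257986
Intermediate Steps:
m(O, x) = x
R(I, u) = 27 - 9*I
j(c) = -1 (j(c) = (-2*c + c)/c = (-c)/c = -1)
y - j(299 - R(3, 2)) = -257987 - 1*(-1) = -257987 + 1 = -257986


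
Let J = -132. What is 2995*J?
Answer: -395340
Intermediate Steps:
2995*J = 2995*(-132) = -395340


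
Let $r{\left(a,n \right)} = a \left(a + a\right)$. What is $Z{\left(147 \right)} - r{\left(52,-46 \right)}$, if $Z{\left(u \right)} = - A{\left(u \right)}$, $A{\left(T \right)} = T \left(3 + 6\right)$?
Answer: $-6731$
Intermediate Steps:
$A{\left(T \right)} = 9 T$ ($A{\left(T \right)} = T 9 = 9 T$)
$Z{\left(u \right)} = - 9 u$
$r{\left(a,n \right)} = 2 a^{2}$ ($r{\left(a,n \right)} = a 2 a = 2 a^{2}$)
$Z{\left(147 \right)} - r{\left(52,-46 \right)} = \left(-9\right) 147 - 2 \cdot 52^{2} = -1323 - 2 \cdot 2704 = -1323 - 5408 = -6731$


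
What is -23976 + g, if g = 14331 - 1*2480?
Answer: -12125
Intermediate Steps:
g = 11851 (g = 14331 - 2480 = 11851)
-23976 + g = -23976 + 11851 = -12125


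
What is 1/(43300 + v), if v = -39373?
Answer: 1/3927 ≈ 0.00025465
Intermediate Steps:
1/(43300 + v) = 1/(43300 - 39373) = 1/3927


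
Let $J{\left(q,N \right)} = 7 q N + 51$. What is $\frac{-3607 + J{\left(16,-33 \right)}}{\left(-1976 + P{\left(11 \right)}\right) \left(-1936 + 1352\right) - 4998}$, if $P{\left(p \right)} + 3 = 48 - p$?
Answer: $- \frac{3626}{564565} \approx -0.0064226$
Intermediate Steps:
$P{\left(p \right)} = 45 - p$ ($P{\left(p \right)} = -3 - \left(-48 + p\right) = 45 - p$)
$J{\left(q,N \right)} = 51 + 7 N q$ ($J{\left(q,N \right)} = 7 N q + 51 = 51 + 7 N q$)
$\frac{-3607 + J{\left(16,-33 \right)}}{\left(-1976 + P{\left(11 \right)}\right) \left(-1936 + 1352\right) - 4998} = \frac{-3607 + \left(51 + 7 \left(-33\right) 16\right)}{\left(-1976 + \left(45 - 11\right)\right) \left(-1936 + 1352\right) - 4998} = \frac{-3607 + \left(51 - 3696\right)}{\left(-1976 + \left(45 - 11\right)\right) \left(-584\right) - 4998} = \frac{-3607 - 3645}{\left(-1976 + 34\right) \left(-584\right) - 4998} = - \frac{7252}{\left(-1942\right) \left(-584\right) - 4998} = - \frac{7252}{1134128 - 4998} = - \frac{7252}{1129130} = \left(-7252\right) \frac{1}{1129130} = - \frac{3626}{564565}$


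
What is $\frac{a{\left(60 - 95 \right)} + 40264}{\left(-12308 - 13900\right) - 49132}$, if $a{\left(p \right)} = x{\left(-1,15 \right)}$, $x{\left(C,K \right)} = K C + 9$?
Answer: $- \frac{20129}{37670} \approx -0.53435$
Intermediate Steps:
$x{\left(C,K \right)} = 9 + C K$ ($x{\left(C,K \right)} = C K + 9 = 9 + C K$)
$a{\left(p \right)} = -6$ ($a{\left(p \right)} = 9 - 15 = -6$)
$\frac{a{\left(60 - 95 \right)} + 40264}{\left(-12308 - 13900\right) - 49132} = \frac{-6 + 40264}{\left(-12308 - 13900\right) - 49132} = \frac{40258}{\left(-12308 - 13900\right) - 49132} = \frac{40258}{-26208 - 49132} = \frac{40258}{-75340} = 40258 \left(- \frac{1}{75340}\right) = - \frac{20129}{37670}$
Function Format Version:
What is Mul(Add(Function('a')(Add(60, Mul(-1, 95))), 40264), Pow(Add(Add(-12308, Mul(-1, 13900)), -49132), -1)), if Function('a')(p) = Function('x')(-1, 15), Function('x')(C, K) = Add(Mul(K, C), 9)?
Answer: Rational(-20129, 37670) ≈ -0.53435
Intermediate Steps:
Function('x')(C, K) = Add(9, Mul(C, K)) (Function('x')(C, K) = Add(Mul(C, K), 9) = Add(9, Mul(C, K)))
Function('a')(p) = -6 (Function('a')(p) = Add(9, Mul(-1, 15)) = Add(9, -15) = -6)
Mul(Add(Function('a')(Add(60, Mul(-1, 95))), 40264), Pow(Add(Add(-12308, Mul(-1, 13900)), -49132), -1)) = Mul(Add(-6, 40264), Pow(Add(Add(-12308, Mul(-1, 13900)), -49132), -1)) = Mul(40258, Pow(Add(Add(-12308, -13900), -49132), -1)) = Mul(40258, Pow(Add(-26208, -49132), -1)) = Mul(40258, Pow(-75340, -1)) = Mul(40258, Rational(-1, 75340)) = Rational(-20129, 37670)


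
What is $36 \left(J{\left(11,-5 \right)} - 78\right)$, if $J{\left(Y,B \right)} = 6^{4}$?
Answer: $43848$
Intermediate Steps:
$J{\left(Y,B \right)} = 1296$
$36 \left(J{\left(11,-5 \right)} - 78\right) = 36 \left(1296 - 78\right) = 36 \cdot 1218 = 43848$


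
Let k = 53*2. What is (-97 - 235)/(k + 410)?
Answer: -83/129 ≈ -0.64341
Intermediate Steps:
k = 106
(-97 - 235)/(k + 410) = (-97 - 235)/(106 + 410) = -332/516 = -332*1/516 = -83/129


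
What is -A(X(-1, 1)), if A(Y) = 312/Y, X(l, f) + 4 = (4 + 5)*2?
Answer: -156/7 ≈ -22.286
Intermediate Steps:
X(l, f) = 14 (X(l, f) = -4 + (4 + 5)*2 = -4 + 9*2 = -4 + 18 = 14)
-A(X(-1, 1)) = -312/14 = -1*156/7 = -156/7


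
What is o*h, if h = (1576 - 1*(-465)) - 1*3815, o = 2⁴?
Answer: -28384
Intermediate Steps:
o = 16
h = -1774 (h = (1576 + 465) - 3815 = 2041 - 3815 = -1774)
o*h = 16*(-1774) = -28384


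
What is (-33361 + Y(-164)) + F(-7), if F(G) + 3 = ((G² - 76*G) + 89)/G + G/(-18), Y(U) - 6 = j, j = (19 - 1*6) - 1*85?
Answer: -4224191/126 ≈ -33525.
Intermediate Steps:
j = -72 (j = (19 - 6) - 85 = 13 - 85 = -72)
Y(U) = -66 (Y(U) = 6 - 72 = -66)
F(G) = -3 - G/18 + (89 + G² - 76*G)/G (F(G) = -3 + (((G² - 76*G) + 89)/G + G/(-18)) = -3 + ((89 + G² - 76*G)/G + G*(-1/18)) = -3 + ((89 + G² - 76*G)/G - G/18) = -3 + (-G/18 + (89 + G² - 76*G)/G) = -3 - G/18 + (89 + G² - 76*G)/G)
(-33361 + Y(-164)) + F(-7) = (-33361 - 66) + (-79 + 89/(-7) + (17/18)*(-7)) = -33427 + (-79 + 89*(-⅐) - 119/18) = -33427 + (-79 - 89/7 - 119/18) = -33427 - 12389/126 = -4224191/126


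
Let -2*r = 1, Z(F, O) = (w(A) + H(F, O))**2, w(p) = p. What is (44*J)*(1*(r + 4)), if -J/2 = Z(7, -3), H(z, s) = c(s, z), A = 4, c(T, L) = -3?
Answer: -308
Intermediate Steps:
H(z, s) = -3
Z(F, O) = 1 (Z(F, O) = (4 - 3)**2 = 1**2 = 1)
r = -1/2 (r = -1/2*1 = -1/2 ≈ -0.50000)
J = -2 (J = -2*1 = -2)
(44*J)*(1*(r + 4)) = (44*(-2))*(1*(-1/2 + 4)) = -88*7/2 = -308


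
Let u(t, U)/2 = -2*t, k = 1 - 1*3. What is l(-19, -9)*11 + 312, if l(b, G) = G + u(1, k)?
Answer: 169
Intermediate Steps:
k = -2 (k = 1 - 3 = -2)
u(t, U) = -4*t (u(t, U) = 2*(-2*t) = -4*t)
l(b, G) = -4 + G (l(b, G) = G - 4*1 = G - 4 = -4 + G)
l(-19, -9)*11 + 312 = (-4 - 9)*11 + 312 = -13*11 + 312 = -143 + 312 = 169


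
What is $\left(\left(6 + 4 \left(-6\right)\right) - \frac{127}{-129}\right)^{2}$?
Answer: $\frac{4818025}{16641} \approx 289.53$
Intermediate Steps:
$\left(\left(6 + 4 \left(-6\right)\right) - \frac{127}{-129}\right)^{2} = \left(\left(6 - 24\right) - - \frac{127}{129}\right)^{2} = \left(-18 + \frac{127}{129}\right)^{2} = \left(- \frac{2195}{129}\right)^{2} = \frac{4818025}{16641}$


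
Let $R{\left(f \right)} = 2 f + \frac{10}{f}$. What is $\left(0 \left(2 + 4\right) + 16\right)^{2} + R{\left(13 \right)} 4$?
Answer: $\frac{4720}{13} \approx 363.08$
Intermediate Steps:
$\left(0 \left(2 + 4\right) + 16\right)^{2} + R{\left(13 \right)} 4 = \left(0 \left(2 + 4\right) + 16\right)^{2} + \left(2 \cdot 13 + \frac{10}{13}\right) 4 = \left(0 \cdot 6 + 16\right)^{2} + \left(26 + 10 \cdot \frac{1}{13}\right) 4 = \left(0 + 16\right)^{2} + \left(26 + \frac{10}{13}\right) 4 = 16^{2} + \frac{348}{13} \cdot 4 = 256 + \frac{1392}{13} = \frac{4720}{13}$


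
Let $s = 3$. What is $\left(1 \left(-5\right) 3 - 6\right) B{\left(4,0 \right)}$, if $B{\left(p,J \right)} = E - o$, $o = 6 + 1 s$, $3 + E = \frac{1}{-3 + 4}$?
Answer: $231$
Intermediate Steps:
$E = -2$ ($E = -3 + \frac{1}{-3 + 4} = -3 + 1^{-1} = -3 + 1 = -2$)
$o = 9$ ($o = 6 + 1 \cdot 3 = 6 + 3 = 9$)
$B{\left(p,J \right)} = -11$ ($B{\left(p,J \right)} = -2 - 9 = -11$)
$\left(1 \left(-5\right) 3 - 6\right) B{\left(4,0 \right)} = \left(1 \left(-5\right) 3 - 6\right) \left(-11\right) = \left(\left(-5\right) 3 - 6\right) \left(-11\right) = \left(-15 - 6\right) \left(-11\right) = \left(-21\right) \left(-11\right) = 231$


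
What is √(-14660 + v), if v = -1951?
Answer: 7*I*√339 ≈ 128.88*I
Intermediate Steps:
√(-14660 + v) = √(-14660 - 1951) = √(-16611) = 7*I*√339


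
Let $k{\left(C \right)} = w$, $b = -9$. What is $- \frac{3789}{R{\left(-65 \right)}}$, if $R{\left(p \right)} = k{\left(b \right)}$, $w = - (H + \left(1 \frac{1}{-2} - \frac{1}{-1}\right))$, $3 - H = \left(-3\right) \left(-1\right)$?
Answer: $7578$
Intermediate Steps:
$H = 0$ ($H = 3 - \left(-3\right) \left(-1\right) = 3 - 3 = 0$)
$w = - \frac{1}{2}$ ($w = - (0 + \left(1 \frac{1}{-2} - \frac{1}{-1}\right)) = - (0 + \left(1 \left(- \frac{1}{2}\right) - -1\right)) = - (0 + \left(- \frac{1}{2} + 1\right)) = - (0 + \frac{1}{2}) = \left(-1\right) \frac{1}{2} = - \frac{1}{2} \approx -0.5$)
$k{\left(C \right)} = - \frac{1}{2}$
$R{\left(p \right)} = - \frac{1}{2}$
$- \frac{3789}{R{\left(-65 \right)}} = - \frac{3789}{- \frac{1}{2}} = \left(-3789\right) \left(-2\right) = 7578$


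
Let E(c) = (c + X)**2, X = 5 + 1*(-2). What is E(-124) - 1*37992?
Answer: -23351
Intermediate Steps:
X = 3 (X = 5 - 2 = 3)
E(c) = (3 + c)**2 (E(c) = (c + 3)**2 = (3 + c)**2)
E(-124) - 1*37992 = (3 - 124)**2 - 1*37992 = (-121)**2 - 37992 = 14641 - 37992 = -23351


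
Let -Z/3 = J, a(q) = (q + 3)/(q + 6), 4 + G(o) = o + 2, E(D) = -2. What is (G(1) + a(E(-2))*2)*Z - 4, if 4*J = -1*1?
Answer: -35/8 ≈ -4.3750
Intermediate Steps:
G(o) = -2 + o (G(o) = -4 + (o + 2) = -4 + (2 + o) = -2 + o)
a(q) = (3 + q)/(6 + q)
J = -1/4 (J = (-1*1)/4 = (1/4)*(-1) = -1/4 ≈ -0.25000)
Z = 3/4 (Z = -3*(-1/4) = 3/4 ≈ 0.75000)
(G(1) + a(E(-2))*2)*Z - 4 = ((-2 + 1) + ((3 - 2)/(6 - 2))*2)*(3/4) - 4 = (-1 + (1/4)*2)*(3/4) - 4 = (-1 + 1/2)*(3/4) - 4 = -1/2*3/4 - 4 = -3/8 - 4 = -35/8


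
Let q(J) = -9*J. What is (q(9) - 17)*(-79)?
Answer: 7742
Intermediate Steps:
(q(9) - 17)*(-79) = (-9*9 - 17)*(-79) = (-81 - 17)*(-79) = -98*(-79) = 7742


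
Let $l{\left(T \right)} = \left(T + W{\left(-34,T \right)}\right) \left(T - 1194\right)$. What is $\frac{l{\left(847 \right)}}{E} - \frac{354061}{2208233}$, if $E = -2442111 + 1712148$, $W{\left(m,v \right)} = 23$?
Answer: $\frac{136064010209}{537309461793} \approx 0.25323$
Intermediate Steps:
$E = -729963$
$l{\left(T \right)} = \left(-1194 + T\right) \left(23 + T\right)$ ($l{\left(T \right)} = \left(T + 23\right) \left(T - 1194\right) = \left(23 + T\right) \left(-1194 + T\right) = \left(-1194 + T\right) \left(23 + T\right)$)
$\frac{l{\left(847 \right)}}{E} - \frac{354061}{2208233} = \frac{-27462 + 847^{2} - 991837}{-729963} - \frac{354061}{2208233} = \left(-27462 + 717409 - 991837\right) \left(- \frac{1}{729963}\right) - \frac{354061}{2208233} = \left(-301890\right) \left(- \frac{1}{729963}\right) - \frac{354061}{2208233} = \frac{100630}{243321} - \frac{354061}{2208233} = \frac{136064010209}{537309461793}$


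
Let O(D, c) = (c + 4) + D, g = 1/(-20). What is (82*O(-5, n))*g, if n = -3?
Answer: 82/5 ≈ 16.400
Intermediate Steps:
g = -1/20 ≈ -0.050000
O(D, c) = 4 + D + c (O(D, c) = (4 + c) + D = 4 + D + c)
(82*O(-5, n))*g = (82*(4 - 5 - 3))*(-1/20) = (82*(-4))*(-1/20) = -328*(-1/20) = 82/5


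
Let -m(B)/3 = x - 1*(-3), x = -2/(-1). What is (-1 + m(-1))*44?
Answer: -704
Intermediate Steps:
x = 2 (x = -2*(-1) = 2)
m(B) = -15 (m(B) = -3*(2 - 1*(-3)) = -3*(2 + 3) = -3*5 = -15)
(-1 + m(-1))*44 = (-1 - 15)*44 = -16*44 = -704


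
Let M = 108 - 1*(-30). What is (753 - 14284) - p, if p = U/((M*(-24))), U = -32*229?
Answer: -2801375/207 ≈ -13533.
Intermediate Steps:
U = -7328
M = 138 (M = 108 + 30 = 138)
p = 458/207 (p = -7328/(138*(-24)) = -7328/(-3312) = -7328*(-1/3312) = 458/207 ≈ 2.2126)
(753 - 14284) - p = (753 - 14284) - 1*458/207 = -13531 - 458/207 = -2801375/207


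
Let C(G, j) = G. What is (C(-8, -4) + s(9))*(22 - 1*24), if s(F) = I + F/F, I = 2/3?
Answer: 38/3 ≈ 12.667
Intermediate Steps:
I = ⅔ (I = 2*(⅓) = ⅔ ≈ 0.66667)
s(F) = 5/3 (s(F) = ⅔ + F/F = ⅔ + 1 = 5/3)
(C(-8, -4) + s(9))*(22 - 1*24) = (-8 + 5/3)*(22 - 1*24) = -19*(22 - 24)/3 = -19/3*(-2) = 38/3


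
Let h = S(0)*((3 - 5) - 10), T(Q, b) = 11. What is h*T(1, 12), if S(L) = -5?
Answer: 660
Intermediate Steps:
h = 60 (h = -5*((3 - 5) - 10) = -5*(-2 - 10) = -5*(-12) = 60)
h*T(1, 12) = 60*11 = 660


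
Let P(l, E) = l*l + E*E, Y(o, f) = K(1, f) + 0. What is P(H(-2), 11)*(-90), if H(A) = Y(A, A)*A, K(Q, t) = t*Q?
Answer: -12330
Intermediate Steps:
K(Q, t) = Q*t
Y(o, f) = f (Y(o, f) = 1*f + 0 = f + 0 = f)
H(A) = A**2 (H(A) = A*A = A**2)
P(l, E) = E**2 + l**2 (P(l, E) = l**2 + E**2 = E**2 + l**2)
P(H(-2), 11)*(-90) = (11**2 + ((-2)**2)**2)*(-90) = (121 + 4**2)*(-90) = (121 + 16)*(-90) = 137*(-90) = -12330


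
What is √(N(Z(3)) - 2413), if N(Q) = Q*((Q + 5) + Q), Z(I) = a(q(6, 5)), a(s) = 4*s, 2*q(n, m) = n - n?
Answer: I*√2413 ≈ 49.122*I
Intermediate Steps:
q(n, m) = 0 (q(n, m) = (n - n)/2 = (½)*0 = 0)
Z(I) = 0 (Z(I) = 4*0 = 0)
N(Q) = Q*(5 + 2*Q) (N(Q) = Q*((5 + Q) + Q) = Q*(5 + 2*Q))
√(N(Z(3)) - 2413) = √(0*(5 + 2*0) - 2413) = √(0*(5 + 0) - 2413) = √(0*5 - 2413) = √(0 - 2413) = √(-2413) = I*√2413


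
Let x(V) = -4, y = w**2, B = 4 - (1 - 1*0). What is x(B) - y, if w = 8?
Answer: -68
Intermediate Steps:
B = 3 (B = 4 - (1 + 0) = 4 - 1*1 = 4 - 1 = 3)
y = 64 (y = 8**2 = 64)
x(B) - y = -4 - 1*64 = -4 - 64 = -68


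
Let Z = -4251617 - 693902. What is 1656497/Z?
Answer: -1656497/4945519 ≈ -0.33495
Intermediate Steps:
Z = -4945519
1656497/Z = 1656497/(-4945519) = 1656497*(-1/4945519) = -1656497/4945519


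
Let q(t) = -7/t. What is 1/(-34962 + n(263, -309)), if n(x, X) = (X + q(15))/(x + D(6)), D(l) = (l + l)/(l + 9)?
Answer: -3957/138349276 ≈ -2.8602e-5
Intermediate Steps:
D(l) = 2*l/(9 + l) (D(l) = (2*l)/(9 + l) = 2*l/(9 + l))
n(x, X) = (-7/15 + X)/(4/5 + x) (n(x, X) = (X - 7/15)/(x + 2*6/(9 + 6)) = (X - 7*1/15)/(x + 2*6/15) = (X - 7/15)/(x + 2*6*(1/15)) = (-7/15 + X)/(x + 4/5) = (-7/15 + X)/(4/5 + x))
1/(-34962 + n(263, -309)) = 1/(-34962 + (-7 + 15*(-309))/(3*(4 + 5*263))) = 1/(-34962 + (-7 - 4635)/(3*(4 + 1315))) = 1/(-34962 + (1/3)*(-4642)/1319) = 1/(-34962 + (1/3)*(1/1319)*(-4642)) = 1/(-34962 - 4642/3957) = 1/(-138349276/3957) = -3957/138349276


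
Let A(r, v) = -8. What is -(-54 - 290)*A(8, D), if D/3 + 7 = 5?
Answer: -2752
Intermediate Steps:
D = -6 (D = -21 + 3*5 = -21 + 15 = -6)
-(-54 - 290)*A(8, D) = -(-54 - 290)*(-8) = -(-344)*(-8) = -1*2752 = -2752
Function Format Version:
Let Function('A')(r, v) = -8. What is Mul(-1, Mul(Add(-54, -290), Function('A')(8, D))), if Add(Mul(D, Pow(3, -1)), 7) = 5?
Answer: -2752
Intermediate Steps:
D = -6 (D = Add(-21, Mul(3, 5)) = Add(-21, 15) = -6)
Mul(-1, Mul(Add(-54, -290), Function('A')(8, D))) = Mul(-1, Mul(Add(-54, -290), -8)) = Mul(-1, Mul(-344, -8)) = Mul(-1, 2752) = -2752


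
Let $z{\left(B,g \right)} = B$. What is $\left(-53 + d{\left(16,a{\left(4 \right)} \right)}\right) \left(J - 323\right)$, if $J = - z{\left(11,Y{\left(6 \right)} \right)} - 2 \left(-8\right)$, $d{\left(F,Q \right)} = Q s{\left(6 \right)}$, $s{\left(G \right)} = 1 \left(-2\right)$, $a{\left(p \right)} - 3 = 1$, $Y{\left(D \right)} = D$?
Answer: $19398$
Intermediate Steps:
$a{\left(p \right)} = 4$ ($a{\left(p \right)} = 3 + 1 = 4$)
$s{\left(G \right)} = -2$
$d{\left(F,Q \right)} = - 2 Q$ ($d{\left(F,Q \right)} = Q \left(-2\right) = - 2 Q$)
$J = 5$ ($J = \left(-1\right) 11 - 2 \left(-8\right) = -11 - -16 = -11 + 16 = 5$)
$\left(-53 + d{\left(16,a{\left(4 \right)} \right)}\right) \left(J - 323\right) = \left(-53 - 8\right) \left(5 - 323\right) = \left(-53 - 8\right) \left(-318\right) = \left(-61\right) \left(-318\right) = 19398$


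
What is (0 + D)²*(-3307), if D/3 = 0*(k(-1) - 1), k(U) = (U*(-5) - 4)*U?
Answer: 0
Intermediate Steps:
k(U) = U*(-4 - 5*U) (k(U) = (-5*U - 4)*U = (-4 - 5*U)*U = U*(-4 - 5*U))
D = 0 (D = 3*(0*(-1*(-1)*(4 + 5*(-1)) - 1)) = 3*(0*(-1*(-1)*(4 - 5) - 1)) = 3*(0*(-1*(-1)*(-1) - 1)) = 3*(0*(-1 - 1)) = 3*(0*(-2)) = 3*0 = 0)
(0 + D)²*(-3307) = (0 + 0)²*(-3307) = 0²*(-3307) = 0*(-3307) = 0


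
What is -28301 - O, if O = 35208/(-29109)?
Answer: -274592867/9703 ≈ -28300.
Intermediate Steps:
O = -11736/9703 (O = 35208*(-1/29109) = -11736/9703 ≈ -1.2095)
-28301 - O = -28301 - 1*(-11736/9703) = -28301 + 11736/9703 = -274592867/9703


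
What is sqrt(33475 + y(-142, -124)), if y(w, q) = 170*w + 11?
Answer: sqrt(9346) ≈ 96.675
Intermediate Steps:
y(w, q) = 11 + 170*w
sqrt(33475 + y(-142, -124)) = sqrt(33475 + (11 + 170*(-142))) = sqrt(33475 + (11 - 24140)) = sqrt(33475 - 24129) = sqrt(9346)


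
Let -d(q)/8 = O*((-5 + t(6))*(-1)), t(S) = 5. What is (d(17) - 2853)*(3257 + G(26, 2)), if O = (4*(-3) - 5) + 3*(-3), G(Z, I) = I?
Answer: -9297927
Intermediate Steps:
O = -26 (O = (-12 - 5) - 9 = -17 - 9 = -26)
d(q) = 0 (d(q) = -(-208)*(-5 + 5)*(-1) = -(-208)*0*(-1) = -(-208)*0 = -8*0 = 0)
(d(17) - 2853)*(3257 + G(26, 2)) = (0 - 2853)*(3257 + 2) = -2853*3259 = -9297927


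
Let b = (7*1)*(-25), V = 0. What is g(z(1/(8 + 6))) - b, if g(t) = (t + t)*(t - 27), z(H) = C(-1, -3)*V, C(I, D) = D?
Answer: 175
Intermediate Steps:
z(H) = 0 (z(H) = -3*0 = 0)
g(t) = 2*t*(-27 + t) (g(t) = (2*t)*(-27 + t) = 2*t*(-27 + t))
b = -175 (b = 7*(-25) = -175)
g(z(1/(8 + 6))) - b = 2*0*(-27 + 0) - 1*(-175) = 2*0*(-27) + 175 = 0 + 175 = 175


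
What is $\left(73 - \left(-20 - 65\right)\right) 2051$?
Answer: $324058$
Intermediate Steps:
$\left(73 - \left(-20 - 65\right)\right) 2051 = \left(73 - -85\right) 2051 = \left(73 + 85\right) 2051 = 158 \cdot 2051 = 324058$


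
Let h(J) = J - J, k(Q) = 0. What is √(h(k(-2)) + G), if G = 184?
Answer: 2*√46 ≈ 13.565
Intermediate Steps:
h(J) = 0
√(h(k(-2)) + G) = √(0 + 184) = √184 = 2*√46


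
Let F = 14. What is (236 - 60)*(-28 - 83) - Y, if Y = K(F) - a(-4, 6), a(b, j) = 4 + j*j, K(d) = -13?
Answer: -19483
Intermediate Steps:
a(b, j) = 4 + j**2
Y = -53 (Y = -13 - (4 + 6**2) = -13 - (4 + 36) = -13 - 1*40 = -13 - 40 = -53)
(236 - 60)*(-28 - 83) - Y = (236 - 60)*(-28 - 83) - 1*(-53) = 176*(-111) + 53 = -19536 + 53 = -19483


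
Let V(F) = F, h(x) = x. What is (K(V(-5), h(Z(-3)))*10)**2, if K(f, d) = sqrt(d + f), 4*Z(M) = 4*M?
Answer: -800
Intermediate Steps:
Z(M) = M (Z(M) = (4*M)/4 = M)
(K(V(-5), h(Z(-3)))*10)**2 = (sqrt(-3 - 5)*10)**2 = (sqrt(-8)*10)**2 = ((2*I*sqrt(2))*10)**2 = (20*I*sqrt(2))**2 = -800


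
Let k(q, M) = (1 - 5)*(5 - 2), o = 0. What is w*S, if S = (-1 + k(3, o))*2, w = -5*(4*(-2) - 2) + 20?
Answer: -1820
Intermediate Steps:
k(q, M) = -12 (k(q, M) = -4*3 = -12)
w = 70 (w = -5*(-8 - 2) + 20 = -5*(-10) + 20 = 50 + 20 = 70)
S = -26 (S = (-1 - 12)*2 = -13*2 = -26)
w*S = 70*(-26) = -1820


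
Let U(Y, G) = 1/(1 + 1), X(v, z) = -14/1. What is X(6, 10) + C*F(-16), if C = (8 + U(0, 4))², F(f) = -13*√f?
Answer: -14 - 3757*I ≈ -14.0 - 3757.0*I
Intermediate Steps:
X(v, z) = -14 (X(v, z) = -14*1 = -14)
U(Y, G) = ½ (U(Y, G) = 1/2 = ½)
C = 289/4 (C = (8 + ½)² = (17/2)² = 289/4 ≈ 72.250)
X(6, 10) + C*F(-16) = -14 + 289*(-52*I)/4 = -14 - 3757*I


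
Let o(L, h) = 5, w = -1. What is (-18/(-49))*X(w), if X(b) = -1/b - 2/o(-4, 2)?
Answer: 54/245 ≈ 0.22041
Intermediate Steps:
X(b) = -2/5 - 1/b (X(b) = -1/b - 2/5 = -2/5 - 1/b)
(-18/(-49))*X(w) = (-18/(-49))*(-2/5 - 1/(-1)) = (-18*(-1/49))*(-2/5 - 1*(-1)) = 18*(-2/5 + 1)/49 = (18/49)*(3/5) = 54/245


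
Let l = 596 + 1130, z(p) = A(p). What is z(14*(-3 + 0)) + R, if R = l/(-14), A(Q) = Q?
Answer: -1157/7 ≈ -165.29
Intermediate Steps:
z(p) = p
l = 1726
R = -863/7 (R = 1726/(-14) = 1726*(-1/14) = -863/7 ≈ -123.29)
z(14*(-3 + 0)) + R = 14*(-3 + 0) - 863/7 = 14*(-3) - 863/7 = -42 - 863/7 = -1157/7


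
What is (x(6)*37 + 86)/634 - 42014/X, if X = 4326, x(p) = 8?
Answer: -892298/97953 ≈ -9.1095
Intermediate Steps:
(x(6)*37 + 86)/634 - 42014/X = (8*37 + 86)/634 - 42014/4326 = (296 + 86)*(1/634) - 42014*1/4326 = 382*(1/634) - 3001/309 = 191/317 - 3001/309 = -892298/97953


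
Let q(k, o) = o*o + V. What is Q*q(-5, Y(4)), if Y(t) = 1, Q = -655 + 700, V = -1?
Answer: 0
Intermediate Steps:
Q = 45
q(k, o) = -1 + o**2 (q(k, o) = o*o - 1 = o**2 - 1 = -1 + o**2)
Q*q(-5, Y(4)) = 45*(-1 + 1**2) = 45*(-1 + 1) = 45*0 = 0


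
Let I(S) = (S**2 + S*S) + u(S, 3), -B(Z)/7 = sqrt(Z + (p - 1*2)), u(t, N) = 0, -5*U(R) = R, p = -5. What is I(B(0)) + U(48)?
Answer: -3478/5 ≈ -695.60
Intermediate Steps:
U(R) = -R/5
B(Z) = -7*sqrt(-7 + Z) (B(Z) = -7*sqrt(Z + (-5 - 1*2)) = -7*sqrt(Z + (-5 - 2)) = -7*sqrt(Z - 7) = -7*sqrt(-7 + Z))
I(S) = 2*S**2 (I(S) = (S**2 + S*S) + 0 = (S**2 + S**2) + 0 = 2*S**2 + 0 = 2*S**2)
I(B(0)) + U(48) = 2*(-7*sqrt(-7 + 0))**2 - 1/5*48 = 2*(-7*I*sqrt(7))**2 - 48/5 = 2*(-343) - 48/5 = -686 - 48/5 = -3478/5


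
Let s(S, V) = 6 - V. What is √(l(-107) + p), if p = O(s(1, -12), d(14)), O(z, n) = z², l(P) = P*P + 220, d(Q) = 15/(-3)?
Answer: √11993 ≈ 109.51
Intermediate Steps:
d(Q) = -5 (d(Q) = 15*(-⅓) = -5)
l(P) = 220 + P² (l(P) = P² + 220 = 220 + P²)
p = 324 (p = (6 - 1*(-12))² = (6 + 12)² = 18² = 324)
√(l(-107) + p) = √((220 + (-107)²) + 324) = √((220 + 11449) + 324) = √(11669 + 324) = √11993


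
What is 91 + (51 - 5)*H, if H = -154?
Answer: -6993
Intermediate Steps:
91 + (51 - 5)*H = 91 + (51 - 5)*(-154) = 91 + 46*(-154) = 91 - 7084 = -6993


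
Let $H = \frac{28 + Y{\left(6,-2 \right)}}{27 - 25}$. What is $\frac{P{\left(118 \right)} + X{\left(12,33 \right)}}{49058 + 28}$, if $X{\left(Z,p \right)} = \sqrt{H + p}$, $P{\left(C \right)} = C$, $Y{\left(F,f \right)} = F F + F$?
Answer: $\frac{59}{24543} + \frac{\sqrt{17}}{24543} \approx 0.0025719$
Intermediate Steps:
$Y{\left(F,f \right)} = F + F^{2}$ ($Y{\left(F,f \right)} = F^{2} + F = F + F^{2}$)
$H = 35$ ($H = \frac{28 + 6 \left(1 + 6\right)}{27 - 25} = \frac{28 + 6 \cdot 7}{2} = \left(28 + 42\right) \frac{1}{2} = 70 \cdot \frac{1}{2} = 35$)
$X{\left(Z,p \right)} = \sqrt{35 + p}$
$\frac{P{\left(118 \right)} + X{\left(12,33 \right)}}{49058 + 28} = \frac{118 + \sqrt{35 + 33}}{49058 + 28} = \frac{118 + \sqrt{68}}{49086} = \left(118 + 2 \sqrt{17}\right) \frac{1}{49086} = \frac{59}{24543} + \frac{\sqrt{17}}{24543}$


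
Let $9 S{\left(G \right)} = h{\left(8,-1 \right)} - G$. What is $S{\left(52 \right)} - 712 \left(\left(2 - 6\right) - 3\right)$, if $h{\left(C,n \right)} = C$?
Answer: $\frac{44812}{9} \approx 4979.1$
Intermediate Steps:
$S{\left(G \right)} = \frac{8}{9} - \frac{G}{9}$ ($S{\left(G \right)} = \frac{8 - G}{9} = \frac{8}{9} - \frac{G}{9}$)
$S{\left(52 \right)} - 712 \left(\left(2 - 6\right) - 3\right) = \left(\frac{8}{9} - \frac{52}{9}\right) - 712 \left(\left(2 - 6\right) - 3\right) = - \frac{44}{9} - 712 \left(-4 - 3\right) = - \frac{44}{9} - 712 \left(-7\right) = - \frac{44}{9} - -4984 = - \frac{44}{9} + 4984 = \frac{44812}{9}$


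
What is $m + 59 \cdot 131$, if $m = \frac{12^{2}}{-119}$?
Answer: $\frac{919607}{119} \approx 7727.8$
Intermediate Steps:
$m = - \frac{144}{119}$ ($m = 144 \left(- \frac{1}{119}\right) = - \frac{144}{119} \approx -1.2101$)
$m + 59 \cdot 131 = - \frac{144}{119} + 59 \cdot 131 = - \frac{144}{119} + 7729 = \frac{919607}{119}$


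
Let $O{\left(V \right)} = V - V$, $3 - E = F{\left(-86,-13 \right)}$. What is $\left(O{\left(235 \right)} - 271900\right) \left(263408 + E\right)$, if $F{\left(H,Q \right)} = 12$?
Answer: $-71618188100$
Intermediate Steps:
$E = -9$ ($E = 3 - 12 = -9$)
$O{\left(V \right)} = 0$
$\left(O{\left(235 \right)} - 271900\right) \left(263408 + E\right) = \left(0 - 271900\right) \left(263408 - 9\right) = \left(-271900\right) 263399 = -71618188100$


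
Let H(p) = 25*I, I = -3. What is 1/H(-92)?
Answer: -1/75 ≈ -0.013333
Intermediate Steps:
H(p) = -75 (H(p) = 25*(-3) = -75)
1/H(-92) = 1/(-75) = -1/75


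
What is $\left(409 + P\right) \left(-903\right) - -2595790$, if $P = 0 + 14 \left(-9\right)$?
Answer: $2340241$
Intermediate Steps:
$P = -126$ ($P = 0 - 126 = -126$)
$\left(409 + P\right) \left(-903\right) - -2595790 = \left(409 - 126\right) \left(-903\right) - -2595790 = 283 \left(-903\right) + 2595790 = -255549 + 2595790 = 2340241$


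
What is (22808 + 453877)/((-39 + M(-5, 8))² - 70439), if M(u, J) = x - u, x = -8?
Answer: -95337/13735 ≈ -6.9412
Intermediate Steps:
M(u, J) = -8 - u
(22808 + 453877)/((-39 + M(-5, 8))² - 70439) = (22808 + 453877)/((-39 + (-8 - 1*(-5)))² - 70439) = 476685/((-39 + (-8 + 5))² - 70439) = 476685/((-39 - 3)² - 70439) = 476685/((-42)² - 70439) = 476685/(1764 - 70439) = 476685/(-68675) = 476685*(-1/68675) = -95337/13735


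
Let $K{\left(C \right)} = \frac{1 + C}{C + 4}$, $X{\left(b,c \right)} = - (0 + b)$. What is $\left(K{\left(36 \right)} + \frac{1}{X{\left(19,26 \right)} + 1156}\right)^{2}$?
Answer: $\frac{1773167881}{2068430400} \approx 0.85725$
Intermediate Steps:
$X{\left(b,c \right)} = - b$
$K{\left(C \right)} = \frac{1 + C}{4 + C}$
$\left(K{\left(36 \right)} + \frac{1}{X{\left(19,26 \right)} + 1156}\right)^{2} = \left(\frac{1 + 36}{4 + 36} + \frac{1}{\left(-1\right) 19 + 1156}\right)^{2} = \left(\frac{1}{40} \cdot 37 + \frac{1}{-19 + 1156}\right)^{2} = \left(\frac{1}{40} \cdot 37 + \frac{1}{1137}\right)^{2} = \left(\frac{37}{40} + \frac{1}{1137}\right)^{2} = \left(\frac{42109}{45480}\right)^{2} = \frac{1773167881}{2068430400}$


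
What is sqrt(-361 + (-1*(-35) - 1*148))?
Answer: I*sqrt(474) ≈ 21.772*I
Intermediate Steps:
sqrt(-361 + (-1*(-35) - 1*148)) = sqrt(-361 + (35 - 148)) = sqrt(-361 - 113) = sqrt(-474) = I*sqrt(474)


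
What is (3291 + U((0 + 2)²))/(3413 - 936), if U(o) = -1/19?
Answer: 62528/47063 ≈ 1.3286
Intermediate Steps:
U(o) = -1/19 (U(o) = -1*1/19 = -1/19)
(3291 + U((0 + 2)²))/(3413 - 936) = (3291 - 1/19)/(3413 - 936) = (62528/19)/2477 = (62528/19)*(1/2477) = 62528/47063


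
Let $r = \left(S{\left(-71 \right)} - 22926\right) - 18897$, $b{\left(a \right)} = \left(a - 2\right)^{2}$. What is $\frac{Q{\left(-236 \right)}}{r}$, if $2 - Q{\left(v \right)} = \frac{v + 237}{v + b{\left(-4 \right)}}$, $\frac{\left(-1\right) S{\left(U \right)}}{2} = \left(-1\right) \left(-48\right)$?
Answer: $- \frac{401}{8383800} \approx -4.783 \cdot 10^{-5}$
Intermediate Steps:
$S{\left(U \right)} = -96$ ($S{\left(U \right)} = - 2 \left(\left(-1\right) \left(-48\right)\right) = \left(-2\right) 48 = -96$)
$b{\left(a \right)} = \left(-2 + a\right)^{2}$
$Q{\left(v \right)} = 2 - \frac{237 + v}{36 + v}$ ($Q{\left(v \right)} = 2 - \frac{v + 237}{v + \left(-2 - 4\right)^{2}} = 2 - \frac{237 + v}{v + \left(-6\right)^{2}} = 2 - \frac{237 + v}{v + 36} = 2 - \frac{237 + v}{36 + v}$)
$r = -41919$ ($r = \left(-96 - 22926\right) - 18897 = -23022 - 18897 = -41919$)
$\frac{Q{\left(-236 \right)}}{r} = \frac{\frac{1}{36 - 236} \left(-165 - 236\right)}{-41919} = \frac{1}{-200} \left(-401\right) \left(- \frac{1}{41919}\right) = \left(- \frac{1}{200}\right) \left(-401\right) \left(- \frac{1}{41919}\right) = \frac{401}{200} \left(- \frac{1}{41919}\right) = - \frac{401}{8383800}$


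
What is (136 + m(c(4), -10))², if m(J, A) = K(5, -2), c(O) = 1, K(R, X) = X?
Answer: 17956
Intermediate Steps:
m(J, A) = -2
(136 + m(c(4), -10))² = (136 - 2)² = 134² = 17956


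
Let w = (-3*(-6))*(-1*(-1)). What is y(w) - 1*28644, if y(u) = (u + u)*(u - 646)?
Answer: -51252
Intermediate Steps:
w = 18 (w = 18*1 = 18)
y(u) = 2*u*(-646 + u) (y(u) = (2*u)*(-646 + u) = 2*u*(-646 + u))
y(w) - 1*28644 = 2*18*(-646 + 18) - 1*28644 = 2*18*(-628) - 28644 = -22608 - 28644 = -51252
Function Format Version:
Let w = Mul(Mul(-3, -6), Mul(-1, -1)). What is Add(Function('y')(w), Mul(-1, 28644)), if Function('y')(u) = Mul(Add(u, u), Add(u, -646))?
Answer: -51252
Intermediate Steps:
w = 18 (w = Mul(18, 1) = 18)
Function('y')(u) = Mul(2, u, Add(-646, u)) (Function('y')(u) = Mul(Mul(2, u), Add(-646, u)) = Mul(2, u, Add(-646, u)))
Add(Function('y')(w), Mul(-1, 28644)) = Add(Mul(2, 18, Add(-646, 18)), Mul(-1, 28644)) = Add(Mul(2, 18, -628), -28644) = Add(-22608, -28644) = -51252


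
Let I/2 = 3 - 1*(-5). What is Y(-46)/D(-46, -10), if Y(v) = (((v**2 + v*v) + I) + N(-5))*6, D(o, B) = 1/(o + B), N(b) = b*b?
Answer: -1435728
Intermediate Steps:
N(b) = b**2
I = 16 (I = 2*(3 - 1*(-5)) = 2*(3 + 5) = 2*8 = 16)
D(o, B) = 1/(B + o)
Y(v) = 246 + 12*v**2 (Y(v) = (((v**2 + v*v) + 16) + (-5)**2)*6 = (((v**2 + v**2) + 16) + 25)*6 = ((2*v**2 + 16) + 25)*6 = ((16 + 2*v**2) + 25)*6 = (41 + 2*v**2)*6 = 246 + 12*v**2)
Y(-46)/D(-46, -10) = (246 + 12*(-46)**2)/(1/(-10 - 46)) = (246 + 12*2116)/(1/(-56)) = (246 + 25392)/(-1/56) = 25638*(-56) = -1435728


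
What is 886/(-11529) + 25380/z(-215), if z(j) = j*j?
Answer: 50330134/106585605 ≈ 0.47220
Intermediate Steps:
z(j) = j²
886/(-11529) + 25380/z(-215) = 886/(-11529) + 25380/((-215)²) = 886*(-1/11529) + 25380/46225 = -886/11529 + 25380*(1/46225) = -886/11529 + 5076/9245 = 50330134/106585605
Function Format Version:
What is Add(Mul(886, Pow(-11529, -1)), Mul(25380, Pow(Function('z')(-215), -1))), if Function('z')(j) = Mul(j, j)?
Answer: Rational(50330134, 106585605) ≈ 0.47220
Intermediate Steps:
Function('z')(j) = Pow(j, 2)
Add(Mul(886, Pow(-11529, -1)), Mul(25380, Pow(Function('z')(-215), -1))) = Add(Mul(886, Pow(-11529, -1)), Mul(25380, Pow(Pow(-215, 2), -1))) = Add(Mul(886, Rational(-1, 11529)), Mul(25380, Pow(46225, -1))) = Add(Rational(-886, 11529), Mul(25380, Rational(1, 46225))) = Add(Rational(-886, 11529), Rational(5076, 9245)) = Rational(50330134, 106585605)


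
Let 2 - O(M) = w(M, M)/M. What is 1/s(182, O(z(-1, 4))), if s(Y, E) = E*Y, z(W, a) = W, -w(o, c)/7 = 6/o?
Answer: 1/8008 ≈ 0.00012488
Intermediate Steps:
w(o, c) = -42/o
O(M) = 2 + 42/M**2 (O(M) = 2 - (-42/M)/M = 2 - (-42)/M**2 = 2 + 42/M**2)
1/s(182, O(z(-1, 4))) = 1/((2 + 42/(-1)**2)*182) = 1/((2 + 42*1)*182) = 1/((2 + 42)*182) = 1/(44*182) = 1/8008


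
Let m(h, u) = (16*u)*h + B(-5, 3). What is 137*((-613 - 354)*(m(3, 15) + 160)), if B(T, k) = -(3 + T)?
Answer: -116846478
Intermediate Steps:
B(T, k) = -3 - T
m(h, u) = 2 + 16*h*u (m(h, u) = (16*u)*h + (-3 - 1*(-5)) = 16*h*u + (-3 + 5) = 16*h*u + 2 = 2 + 16*h*u)
137*((-613 - 354)*(m(3, 15) + 160)) = 137*((-613 - 354)*((2 + 16*3*15) + 160)) = 137*(-967*((2 + 720) + 160)) = 137*(-967*(722 + 160)) = 137*(-967*882) = 137*(-852894) = -116846478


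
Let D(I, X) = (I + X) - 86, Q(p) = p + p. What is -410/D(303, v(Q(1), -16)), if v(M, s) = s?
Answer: -410/201 ≈ -2.0398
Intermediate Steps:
Q(p) = 2*p
D(I, X) = -86 + I + X
-410/D(303, v(Q(1), -16)) = -410/(-86 + 303 - 16) = -410/201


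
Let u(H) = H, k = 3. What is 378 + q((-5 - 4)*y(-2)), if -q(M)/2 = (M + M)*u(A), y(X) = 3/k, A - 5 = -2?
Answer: 486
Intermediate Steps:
A = 3 (A = 5 - 2 = 3)
y(X) = 1 (y(X) = 3/3 = 3*(⅓) = 1)
q(M) = -12*M (q(M) = -2*(M + M)*3 = -2*2*M*3 = -12*M)
378 + q((-5 - 4)*y(-2)) = 378 - 12*(-5 - 4) = 378 - (-108) = 378 - 12*(-9) = 378 + 108 = 486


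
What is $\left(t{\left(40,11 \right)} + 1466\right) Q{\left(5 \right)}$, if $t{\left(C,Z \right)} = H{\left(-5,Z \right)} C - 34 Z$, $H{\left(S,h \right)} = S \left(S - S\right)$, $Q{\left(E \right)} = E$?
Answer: $5460$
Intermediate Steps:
$H{\left(S,h \right)} = 0$ ($H{\left(S,h \right)} = S 0 = 0$)
$t{\left(C,Z \right)} = - 34 Z$ ($t{\left(C,Z \right)} = 0 C - 34 Z = 0 - 34 Z = - 34 Z$)
$\left(t{\left(40,11 \right)} + 1466\right) Q{\left(5 \right)} = \left(\left(-34\right) 11 + 1466\right) 5 = \left(-374 + 1466\right) 5 = 1092 \cdot 5 = 5460$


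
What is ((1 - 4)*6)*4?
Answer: -72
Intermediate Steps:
((1 - 4)*6)*4 = -3*6*4 = -18*4 = -72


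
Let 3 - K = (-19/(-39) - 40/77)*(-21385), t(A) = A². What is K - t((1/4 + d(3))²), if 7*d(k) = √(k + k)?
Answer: -13951547329/20283648 - 145*√6/5488 ≈ -687.89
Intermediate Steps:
d(k) = √2*√k/7 (d(k) = √(k + k)/7 = √(2*k)/7 = (√2*√k)/7 = √2*√k/7)
K = -22696/33 (K = 3 - (-19/(-39) - 40/77)*(-21385) = 3 - (-19*(-1/39) - 40*1/77)*(-21385) = 3 - (19/39 - 40/77)*(-21385) = 3 - (-97)*(-21385)/3003 = 3 - 1*22795/33 = 3 - 22795/33 = -22696/33 ≈ -687.76)
K - t((1/4 + d(3))²) = -22696/33 - ((1/4 + √2*√3/7)²)² = -22696/33 - ((¼ + √6/7)²)² = -22696/33 - (¼ + √6/7)⁴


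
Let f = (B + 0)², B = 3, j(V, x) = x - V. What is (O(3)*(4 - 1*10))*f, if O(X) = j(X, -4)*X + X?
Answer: 972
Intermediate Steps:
f = 9 (f = (3 + 0)² = 3² = 9)
O(X) = X + X*(-4 - X) (O(X) = (-4 - X)*X + X = X*(-4 - X) + X = X + X*(-4 - X))
(O(3)*(4 - 1*10))*f = ((-1*3*(3 + 3))*(4 - 1*10))*9 = ((-1*3*6)*(4 - 10))*9 = -18*(-6)*9 = 108*9 = 972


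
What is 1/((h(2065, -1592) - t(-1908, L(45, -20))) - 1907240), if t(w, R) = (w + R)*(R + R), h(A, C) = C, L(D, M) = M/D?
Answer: -81/154752800 ≈ -5.2342e-7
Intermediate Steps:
t(w, R) = 2*R*(R + w) (t(w, R) = (R + w)*(2*R) = 2*R*(R + w))
1/((h(2065, -1592) - t(-1908, L(45, -20))) - 1907240) = 1/((-1592 - 2*(-20/45)*(-20/45 - 1908)) - 1907240) = 1/((-1592 - 2*(-20*1/45)*(-20*1/45 - 1908)) - 1907240) = 1/((-1592 - 2*(-4)*(-4/9 - 1908)/9) - 1907240) = 1/((-1592 - 2*(-4)*(-17176)/(9*9)) - 1907240) = 1/((-1592 - 1*137408/81) - 1907240) = 1/((-1592 - 137408/81) - 1907240) = 1/(-266360/81 - 1907240) = 1/(-154752800/81) = -81/154752800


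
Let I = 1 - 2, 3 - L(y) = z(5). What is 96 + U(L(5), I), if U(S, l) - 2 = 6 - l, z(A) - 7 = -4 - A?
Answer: 105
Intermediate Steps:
z(A) = 3 - A (z(A) = 7 + (-4 - A) = 3 - A)
L(y) = 5 (L(y) = 3 - (3 - 1*5) = 3 - (3 - 5) = 3 - 1*(-2) = 3 + 2 = 5)
I = -1
U(S, l) = 8 - l (U(S, l) = 2 + (6 - l) = 8 - l)
96 + U(L(5), I) = 96 + (8 - 1*(-1)) = 96 + (8 + 1) = 96 + 9 = 105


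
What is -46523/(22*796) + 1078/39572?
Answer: -455532555/173246216 ≈ -2.6294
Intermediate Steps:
-46523/(22*796) + 1078/39572 = -46523/17512 + 1078*(1/39572) = -46523*1/17512 + 539/19786 = -46523/17512 + 539/19786 = -455532555/173246216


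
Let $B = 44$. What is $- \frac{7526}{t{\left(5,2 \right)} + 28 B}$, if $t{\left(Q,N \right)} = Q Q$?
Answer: $- \frac{7526}{1257} \approx -5.9873$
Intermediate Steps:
$t{\left(Q,N \right)} = Q^{2}$
$- \frac{7526}{t{\left(5,2 \right)} + 28 B} = - \frac{7526}{5^{2} + 28 \cdot 44} = - \frac{7526}{25 + 1232} = - \frac{7526}{1257}$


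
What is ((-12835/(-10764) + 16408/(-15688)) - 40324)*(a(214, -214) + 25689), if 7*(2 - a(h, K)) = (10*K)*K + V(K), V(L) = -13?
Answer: 16908375355540625/10554102 ≈ 1.6021e+9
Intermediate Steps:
a(h, K) = 27/7 - 10*K²/7 (a(h, K) = 2 - ((10*K)*K - 13)/7 = 2 - (10*K² - 13)/7 = 2 - (-13 + 10*K²)/7 = 2 + (13/7 - 10*K²/7) = 27/7 - 10*K²/7)
((-12835/(-10764) + 16408/(-15688)) - 40324)*(a(214, -214) + 25689) = ((-12835/(-10764) + 16408/(-15688)) - 40324)*((27/7 - 10/7*(-214)²) + 25689) = ((-12835*(-1/10764) + 16408*(-1/15688)) - 40324)*((27/7 - 10/7*45796) + 25689) = ((12835/10764 - 2051/1961) - 40324)*((27/7 - 457960/7) + 25689) = (3092471/21108204 - 40324)*(-65419 + 25689) = -851164125625/21108204*(-39730) = 16908375355540625/10554102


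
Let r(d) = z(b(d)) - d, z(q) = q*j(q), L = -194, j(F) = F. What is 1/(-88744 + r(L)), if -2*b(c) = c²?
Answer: 1/354028574 ≈ 2.8246e-9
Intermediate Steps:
b(c) = -c²/2
z(q) = q² (z(q) = q*q = q²)
r(d) = -d + d⁴/4 (r(d) = (-d²/2)² - d = d⁴/4 - d = -d + d⁴/4)
1/(-88744 + r(L)) = 1/(-88744 + (-1*(-194) + (¼)*(-194)⁴)) = 1/(-88744 + (194 + (¼)*1416468496)) = 1/(-88744 + (194 + 354117124)) = 1/(-88744 + 354117318) = 1/354028574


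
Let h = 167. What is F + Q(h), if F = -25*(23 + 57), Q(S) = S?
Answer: -1833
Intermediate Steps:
F = -2000 (F = -25*80 = -2000)
F + Q(h) = -2000 + 167 = -1833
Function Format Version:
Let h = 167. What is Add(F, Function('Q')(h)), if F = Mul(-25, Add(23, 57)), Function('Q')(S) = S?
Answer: -1833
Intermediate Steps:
F = -2000 (F = Mul(-25, 80) = -2000)
Add(F, Function('Q')(h)) = Add(-2000, 167) = -1833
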